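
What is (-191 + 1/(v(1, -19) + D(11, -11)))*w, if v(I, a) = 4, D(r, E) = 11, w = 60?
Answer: -11456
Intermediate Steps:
(-191 + 1/(v(1, -19) + D(11, -11)))*w = (-191 + 1/(4 + 11))*60 = (-191 + 1/15)*60 = -2864/15*60 = -11456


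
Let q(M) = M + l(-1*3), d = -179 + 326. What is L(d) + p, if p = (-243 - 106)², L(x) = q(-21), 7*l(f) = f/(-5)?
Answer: 4262303/35 ≈ 1.2178e+5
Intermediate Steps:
l(f) = -f/35 (l(f) = (f/(-5))/7 = (f*(-⅕))/7 = (-f/5)/7 = -f/35)
d = 147
q(M) = 3/35 + M (q(M) = M - (-1)*3/35 = M - 1/35*(-3) = M + 3/35 = 3/35 + M)
L(x) = -732/35 (L(x) = 3/35 - 21 = -732/35)
p = 121801 (p = (-349)² = 121801)
L(d) + p = -732/35 + 121801 = 4262303/35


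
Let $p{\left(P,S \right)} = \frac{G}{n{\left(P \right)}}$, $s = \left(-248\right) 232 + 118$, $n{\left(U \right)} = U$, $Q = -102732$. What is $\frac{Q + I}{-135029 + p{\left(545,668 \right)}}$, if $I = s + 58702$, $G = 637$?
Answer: $\frac{2303715}{3066257} \approx 0.75131$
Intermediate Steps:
$s = -57418$ ($s = -57536 + 118 = -57418$)
$p{\left(P,S \right)} = \frac{637}{P}$
$I = 1284$ ($I = -57418 + 58702 = 1284$)
$\frac{Q + I}{-135029 + p{\left(545,668 \right)}} = \frac{-102732 + 1284}{-135029 + \frac{637}{545}} = - \frac{101448}{-135029 + 637 \cdot \frac{1}{545}} = - \frac{101448}{-135029 + \frac{637}{545}} = - \frac{101448}{- \frac{73590168}{545}} = \left(-101448\right) \left(- \frac{545}{73590168}\right) = \frac{2303715}{3066257}$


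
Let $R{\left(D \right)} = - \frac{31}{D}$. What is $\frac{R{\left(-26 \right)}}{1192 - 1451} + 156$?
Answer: $\frac{1050473}{6734} \approx 156.0$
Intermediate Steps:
$\frac{R{\left(-26 \right)}}{1192 - 1451} + 156 = \frac{\left(-31\right) \frac{1}{-26}}{1192 - 1451} + 156 = \frac{\left(-31\right) \left(- \frac{1}{26}\right)}{-259} + 156 = \left(- \frac{1}{259}\right) \frac{31}{26} + 156 = - \frac{31}{6734} + 156 = \frac{1050473}{6734}$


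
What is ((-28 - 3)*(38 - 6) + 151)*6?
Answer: -5046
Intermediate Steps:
((-28 - 3)*(38 - 6) + 151)*6 = (-31*32 + 151)*6 = (-992 + 151)*6 = -841*6 = -5046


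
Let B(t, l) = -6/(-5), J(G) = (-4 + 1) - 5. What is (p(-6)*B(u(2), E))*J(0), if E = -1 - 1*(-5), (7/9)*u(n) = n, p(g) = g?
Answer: 288/5 ≈ 57.600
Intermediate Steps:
u(n) = 9*n/7
J(G) = -8 (J(G) = -3 - 5 = -8)
E = 4 (E = -1 + 5 = 4)
B(t, l) = 6/5 (B(t, l) = -6*(-⅕) = 6/5)
(p(-6)*B(u(2), E))*J(0) = -6*6/5*(-8) = -36/5*(-8) = 288/5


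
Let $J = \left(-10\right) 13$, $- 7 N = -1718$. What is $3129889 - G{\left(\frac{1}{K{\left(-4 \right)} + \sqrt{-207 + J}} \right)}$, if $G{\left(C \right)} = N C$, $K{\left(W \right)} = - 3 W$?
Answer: $\frac{10538315647}{3367} + \frac{1718 i \sqrt{337}}{3367} \approx 3.1299 \cdot 10^{6} + 9.3669 i$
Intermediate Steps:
$N = \frac{1718}{7}$ ($N = \left(- \frac{1}{7}\right) \left(-1718\right) = \frac{1718}{7} \approx 245.43$)
$J = -130$
$G{\left(C \right)} = \frac{1718 C}{7}$
$3129889 - G{\left(\frac{1}{K{\left(-4 \right)} + \sqrt{-207 + J}} \right)} = 3129889 - \frac{1718}{7 \left(\left(-3\right) \left(-4\right) + \sqrt{-207 - 130}\right)} = 3129889 - \frac{1718}{7 \left(12 + \sqrt{-337}\right)} = 3129889 - \frac{1718}{7 \left(12 + i \sqrt{337}\right)}$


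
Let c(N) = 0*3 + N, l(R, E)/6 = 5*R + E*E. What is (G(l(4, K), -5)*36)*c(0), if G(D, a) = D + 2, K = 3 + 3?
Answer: 0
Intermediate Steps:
K = 6
l(R, E) = 6*E² + 30*R (l(R, E) = 6*(5*R + E*E) = 6*(5*R + E²) = 6*(E² + 5*R) = 6*E² + 30*R)
G(D, a) = 2 + D
c(N) = N (c(N) = 0 + N = N)
(G(l(4, K), -5)*36)*c(0) = ((2 + (6*6² + 30*4))*36)*0 = ((2 + (6*36 + 120))*36)*0 = ((2 + (216 + 120))*36)*0 = ((2 + 336)*36)*0 = (338*36)*0 = 12168*0 = 0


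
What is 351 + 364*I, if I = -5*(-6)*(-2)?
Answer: -21489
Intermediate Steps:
I = -60 (I = 30*(-2) = -60)
351 + 364*I = 351 + 364*(-60) = 351 - 21840 = -21489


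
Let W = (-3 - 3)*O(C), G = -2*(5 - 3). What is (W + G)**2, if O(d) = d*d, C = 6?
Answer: 48400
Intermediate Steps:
O(d) = d**2
G = -4 (G = -2*2 = -4)
W = -216 (W = (-3 - 3)*6**2 = -6*36 = -216)
(W + G)**2 = (-216 - 4)**2 = (-220)**2 = 48400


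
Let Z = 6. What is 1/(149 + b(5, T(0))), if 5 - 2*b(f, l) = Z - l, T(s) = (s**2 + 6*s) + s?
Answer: 2/297 ≈ 0.0067340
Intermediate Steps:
T(s) = s**2 + 7*s
b(f, l) = -1/2 + l/2 (b(f, l) = 5/2 - (6 - l)/2 = 5/2 + (-3 + l/2) = -1/2 + l/2)
1/(149 + b(5, T(0))) = 1/(149 + (-1/2 + (0*(7 + 0))/2)) = 1/(149 + (-1/2 + (0*7)/2)) = 1/(149 + (-1/2 + (1/2)*0)) = 1/(149 + (-1/2 + 0)) = 1/(149 - 1/2) = 1/(297/2) = 2/297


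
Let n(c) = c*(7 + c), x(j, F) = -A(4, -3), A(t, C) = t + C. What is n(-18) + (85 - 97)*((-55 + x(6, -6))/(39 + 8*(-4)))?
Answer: 294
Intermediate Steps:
A(t, C) = C + t
x(j, F) = -1 (x(j, F) = -(-3 + 4) = -1*1 = -1)
n(-18) + (85 - 97)*((-55 + x(6, -6))/(39 + 8*(-4))) = -18*(7 - 18) + (85 - 97)*((-55 - 1)/(39 + 8*(-4))) = -18*(-11) - (-672)/(39 - 32) = 198 - (-672)/7 = 198 - 12*(-8) = 198 + 96 = 294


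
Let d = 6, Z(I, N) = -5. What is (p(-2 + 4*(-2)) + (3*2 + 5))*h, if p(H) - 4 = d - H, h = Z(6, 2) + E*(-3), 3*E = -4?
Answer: -31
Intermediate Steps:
E = -4/3 (E = (⅓)*(-4) = -4/3 ≈ -1.3333)
h = -1 (h = -5 - 4/3*(-3) = -5 + 4 = -1)
p(H) = 10 - H (p(H) = 4 + (6 - H) = 10 - H)
(p(-2 + 4*(-2)) + (3*2 + 5))*h = ((10 - (-2 + 4*(-2))) + (3*2 + 5))*(-1) = ((10 - (-2 - 8)) + (6 + 5))*(-1) = ((10 - 1*(-10)) + 11)*(-1) = ((10 + 10) + 11)*(-1) = (20 + 11)*(-1) = 31*(-1) = -31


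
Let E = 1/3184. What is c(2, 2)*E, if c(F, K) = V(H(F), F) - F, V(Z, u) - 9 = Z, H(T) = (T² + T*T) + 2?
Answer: 17/3184 ≈ 0.0053392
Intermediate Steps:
H(T) = 2 + 2*T² (H(T) = (T² + T²) + 2 = 2*T² + 2 = 2 + 2*T²)
V(Z, u) = 9 + Z
c(F, K) = 11 - F + 2*F² (c(F, K) = (9 + (2 + 2*F²)) - F = (11 + 2*F²) - F = 11 - F + 2*F²)
E = 1/3184 ≈ 0.00031407
c(2, 2)*E = (11 - 1*2 + 2*2²)*(1/3184) = (11 - 2 + 2*4)*(1/3184) = (11 - 2 + 8)*(1/3184) = 17*(1/3184) = 17/3184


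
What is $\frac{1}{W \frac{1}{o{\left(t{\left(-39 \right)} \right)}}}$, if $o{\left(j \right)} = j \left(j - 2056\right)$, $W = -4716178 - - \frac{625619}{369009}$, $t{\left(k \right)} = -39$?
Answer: $- \frac{30149880345}{1740311501983} \approx -0.017324$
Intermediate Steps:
$W = - \frac{1740311501983}{369009}$ ($W = -4716178 - \left(-625619\right) \frac{1}{369009} = -4716178 - - \frac{625619}{369009} = -4716178 + \frac{625619}{369009} = - \frac{1740311501983}{369009} \approx -4.7162 \cdot 10^{6}$)
$o{\left(j \right)} = j \left(-2056 + j\right)$
$\frac{1}{W \frac{1}{o{\left(t{\left(-39 \right)} \right)}}} = \frac{1}{\left(- \frac{1740311501983}{369009}\right) \frac{1}{\left(-39\right) \left(-2056 - 39\right)}} = \frac{1}{\left(- \frac{1740311501983}{369009}\right) \frac{1}{\left(-39\right) \left(-2095\right)}} = \frac{1}{\left(- \frac{1740311501983}{369009}\right) \frac{1}{81705}} = \frac{1}{- \frac{1740311501983}{30149880345}} = - \frac{30149880345}{1740311501983}$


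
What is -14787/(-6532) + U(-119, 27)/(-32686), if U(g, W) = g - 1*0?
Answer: 242052595/106752476 ≈ 2.2674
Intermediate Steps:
U(g, W) = g (U(g, W) = g + 0 = g)
-14787/(-6532) + U(-119, 27)/(-32686) = -14787/(-6532) - 119/(-32686) = -14787*(-1/6532) - 119*(-1/32686) = 14787/6532 + 119/32686 = 242052595/106752476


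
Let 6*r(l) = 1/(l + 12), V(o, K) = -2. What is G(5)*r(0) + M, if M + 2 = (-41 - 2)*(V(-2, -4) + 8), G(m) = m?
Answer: -18715/72 ≈ -259.93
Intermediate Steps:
r(l) = 1/(6*(12 + l)) (r(l) = 1/(6*(l + 12)) = 1/(6*(12 + l)))
M = -260 (M = -2 + (-41 - 2)*(-2 + 8) = -2 - 43*6 = -2 - 258 = -260)
G(5)*r(0) + M = 5*(1/(6*(12 + 0))) - 260 = 5*((1/6)/12) - 260 = 5*((1/6)*(1/12)) - 260 = 5*(1/72) - 260 = 5/72 - 260 = -18715/72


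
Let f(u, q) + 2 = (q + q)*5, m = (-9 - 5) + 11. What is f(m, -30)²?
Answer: 91204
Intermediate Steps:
m = -3 (m = -14 + 11 = -3)
f(u, q) = -2 + 10*q (f(u, q) = -2 + (q + q)*5 = -2 + (2*q)*5 = -2 + 10*q)
f(m, -30)² = (-2 + 10*(-30))² = (-2 - 300)² = (-302)² = 91204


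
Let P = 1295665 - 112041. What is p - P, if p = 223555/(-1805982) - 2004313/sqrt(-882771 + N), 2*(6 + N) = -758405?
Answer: -2137603862323/1805982 + 2004313*I*sqrt(5047918)/2523959 ≈ -1.1836e+6 + 1784.2*I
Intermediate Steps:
N = -758417/2 (N = -6 + (1/2)*(-758405) = -6 - 758405/2 = -758417/2 ≈ -3.7921e+5)
P = 1183624
p = -223555/1805982 + 2004313*I*sqrt(5047918)/2523959 (p = 223555/(-1805982) - 2004313/sqrt(-882771 - 758417/2) = 223555*(-1/1805982) - 2004313*(-I*sqrt(5047918)/2523959) = -223555/1805982 - 2004313*(-I*sqrt(5047918)/2523959) = -223555/1805982 - (-2004313)*I*sqrt(5047918)/2523959 = -223555/1805982 + 2004313*I*sqrt(5047918)/2523959 ≈ -0.12379 + 1784.2*I)
p - P = (-223555/1805982 + 2004313*I*sqrt(5047918)/2523959) - 1*1183624 = (-223555/1805982 + 2004313*I*sqrt(5047918)/2523959) - 1183624 = -2137603862323/1805982 + 2004313*I*sqrt(5047918)/2523959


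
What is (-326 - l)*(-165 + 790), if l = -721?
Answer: 246875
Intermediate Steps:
(-326 - l)*(-165 + 790) = (-326 - 1*(-721))*(-165 + 790) = (-326 + 721)*625 = 395*625 = 246875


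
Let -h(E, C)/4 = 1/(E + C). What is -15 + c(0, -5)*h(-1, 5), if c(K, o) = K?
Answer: -15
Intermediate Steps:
h(E, C) = -4/(C + E) (h(E, C) = -4/(E + C) = -4/(C + E))
-15 + c(0, -5)*h(-1, 5) = -15 + 0*(-4/(5 - 1)) = -15 + 0*(-4/4) = -15 + 0*(-4*1/4) = -15 + 0*(-1) = -15 + 0 = -15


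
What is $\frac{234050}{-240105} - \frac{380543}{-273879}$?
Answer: $\frac{1817926471}{4383981153} \approx 0.41467$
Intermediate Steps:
$\frac{234050}{-240105} - \frac{380543}{-273879} = 234050 \left(- \frac{1}{240105}\right) - - \frac{380543}{273879} = - \frac{46810}{48021} + \frac{380543}{273879} = \frac{1817926471}{4383981153}$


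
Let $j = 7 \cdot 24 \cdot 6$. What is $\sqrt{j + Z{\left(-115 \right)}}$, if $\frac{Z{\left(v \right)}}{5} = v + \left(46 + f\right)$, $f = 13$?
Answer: $2 \sqrt{182} \approx 26.981$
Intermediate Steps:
$j = 1008$ ($j = 168 \cdot 6 = 1008$)
$Z{\left(v \right)} = 295 + 5 v$ ($Z{\left(v \right)} = 5 \left(v + \left(46 + 13\right)\right) = 5 \left(v + 59\right) = 5 \left(59 + v\right) = 295 + 5 v$)
$\sqrt{j + Z{\left(-115 \right)}} = \sqrt{1008 + \left(295 + 5 \left(-115\right)\right)} = \sqrt{1008 + \left(295 - 575\right)} = \sqrt{1008 - 280} = \sqrt{728} = 2 \sqrt{182}$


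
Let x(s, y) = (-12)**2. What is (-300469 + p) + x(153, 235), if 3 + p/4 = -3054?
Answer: -312553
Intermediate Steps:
p = -12228 (p = -12 + 4*(-3054) = -12 - 12216 = -12228)
x(s, y) = 144
(-300469 + p) + x(153, 235) = (-300469 - 12228) + 144 = -312697 + 144 = -312553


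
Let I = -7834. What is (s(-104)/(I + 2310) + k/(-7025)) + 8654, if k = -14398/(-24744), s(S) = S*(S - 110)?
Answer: 1038232375671181/120027267300 ≈ 8650.0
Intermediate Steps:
s(S) = S*(-110 + S)
k = 7199/12372 (k = -14398*(-1/24744) = 7199/12372 ≈ 0.58188)
(s(-104)/(I + 2310) + k/(-7025)) + 8654 = ((-104*(-110 - 104))/(-7834 + 2310) + (7199/12372)/(-7025)) + 8654 = (-104*(-214)/(-5524) + (7199/12372)*(-1/7025)) + 8654 = (22256*(-1/5524) - 7199/86913300) + 8654 = (-5564/1381 - 7199/86913300) + 8654 = -483595543019/120027267300 + 8654 = 1038232375671181/120027267300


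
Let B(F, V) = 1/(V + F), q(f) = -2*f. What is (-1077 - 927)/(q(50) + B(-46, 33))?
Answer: 26052/1301 ≈ 20.025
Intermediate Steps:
B(F, V) = 1/(F + V)
(-1077 - 927)/(q(50) + B(-46, 33)) = (-1077 - 927)/(-2*50 + 1/(-46 + 33)) = -2004/(-100 + 1/(-13)) = -2004/(-100 - 1/13) = -2004/(-1301/13) = -2004*(-13/1301) = 26052/1301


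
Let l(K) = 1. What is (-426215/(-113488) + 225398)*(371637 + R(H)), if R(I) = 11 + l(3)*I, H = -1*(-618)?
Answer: 4761355558114387/56744 ≈ 8.3909e+10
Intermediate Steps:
H = 618
R(I) = 11 + I (R(I) = 11 + 1*I = 11 + I)
(-426215/(-113488) + 225398)*(371637 + R(H)) = (-426215/(-113488) + 225398)*(371637 + (11 + 618)) = (-426215*(-1/113488) + 225398)*(371637 + 629) = (426215/113488 + 225398)*372266 = (25580394439/113488)*372266 = 4761355558114387/56744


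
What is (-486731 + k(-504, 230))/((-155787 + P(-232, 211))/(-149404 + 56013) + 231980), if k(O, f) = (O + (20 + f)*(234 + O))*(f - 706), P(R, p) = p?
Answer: 2977601409643/21664999756 ≈ 137.44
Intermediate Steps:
k(O, f) = (-706 + f)*(O + (20 + f)*(234 + O)) (k(O, f) = (O + (20 + f)*(234 + O))*(-706 + f) = (-706 + f)*(O + (20 + f)*(234 + O)))
(-486731 + k(-504, 230))/((-155787 + P(-232, 211))/(-149404 + 56013) + 231980) = (-486731 + (-3304080 - 160524*230 - 14826*(-504) + 234*230² - 504*230² - 685*(-504)*230))/((-155787 + 211)/(-149404 + 56013) + 231980) = (-486731 + (-3304080 - 36920520 + 7472304 + 234*52900 - 504*52900 + 79405200))/(-155576/(-93391) + 231980) = (-486731 + (-3304080 - 36920520 + 7472304 + 12378600 - 26661600 + 79405200))/(-155576*(-1/93391) + 231980) = (-486731 + 32369904)/(155576/93391 + 231980) = 31883173/(21664999756/93391) = 31883173*(93391/21664999756) = 2977601409643/21664999756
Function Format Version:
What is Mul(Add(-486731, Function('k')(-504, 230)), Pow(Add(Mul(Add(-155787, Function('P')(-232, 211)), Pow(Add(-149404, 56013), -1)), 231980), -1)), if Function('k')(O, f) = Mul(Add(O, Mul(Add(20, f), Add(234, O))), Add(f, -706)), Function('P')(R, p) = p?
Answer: Rational(2977601409643, 21664999756) ≈ 137.44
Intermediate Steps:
Function('k')(O, f) = Mul(Add(-706, f), Add(O, Mul(Add(20, f), Add(234, O)))) (Function('k')(O, f) = Mul(Add(O, Mul(Add(20, f), Add(234, O))), Add(-706, f)) = Mul(Add(-706, f), Add(O, Mul(Add(20, f), Add(234, O)))))
Mul(Add(-486731, Function('k')(-504, 230)), Pow(Add(Mul(Add(-155787, Function('P')(-232, 211)), Pow(Add(-149404, 56013), -1)), 231980), -1)) = Mul(Add(-486731, Add(-3304080, Mul(-160524, 230), Mul(-14826, -504), Mul(234, Pow(230, 2)), Mul(-504, Pow(230, 2)), Mul(-685, -504, 230))), Pow(Add(Mul(Add(-155787, 211), Pow(Add(-149404, 56013), -1)), 231980), -1)) = Mul(Add(-486731, Add(-3304080, -36920520, 7472304, Mul(234, 52900), Mul(-504, 52900), 79405200)), Pow(Add(Mul(-155576, Pow(-93391, -1)), 231980), -1)) = Mul(Add(-486731, Add(-3304080, -36920520, 7472304, 12378600, -26661600, 79405200)), Pow(Add(Mul(-155576, Rational(-1, 93391)), 231980), -1)) = Mul(Add(-486731, 32369904), Pow(Add(Rational(155576, 93391), 231980), -1)) = Mul(31883173, Pow(Rational(21664999756, 93391), -1)) = Mul(31883173, Rational(93391, 21664999756)) = Rational(2977601409643, 21664999756)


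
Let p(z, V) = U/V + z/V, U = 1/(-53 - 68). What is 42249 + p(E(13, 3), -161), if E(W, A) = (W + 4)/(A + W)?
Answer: 13168842263/311696 ≈ 42249.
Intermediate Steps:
E(W, A) = (4 + W)/(A + W)
U = -1/121 (U = 1/(-121) = -1/121 ≈ -0.0082645)
p(z, V) = -1/(121*V) + z/V
42249 + p(E(13, 3), -161) = 42249 + (-1/121 + (4 + 13)/(3 + 13))/(-161) = 42249 - (-1/121 + 17/16)/161 = 42249 - 1/161*2041/1936 = 42249 - 2041/311696 = 13168842263/311696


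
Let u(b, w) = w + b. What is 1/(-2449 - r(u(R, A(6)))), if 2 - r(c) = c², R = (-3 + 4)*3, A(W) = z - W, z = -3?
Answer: -1/2415 ≈ -0.00041408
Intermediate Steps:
A(W) = -3 - W
R = 3 (R = 1*3 = 3)
u(b, w) = b + w
r(c) = 2 - c²
1/(-2449 - r(u(R, A(6)))) = 1/(-2449 - (2 - (3 + (-3 - 1*6))²)) = 1/(-2449 - (2 - (3 + (-3 - 6))²)) = 1/(-2449 - (2 - (3 - 9)²)) = 1/(-2449 - (2 - 1*(-6)²)) = 1/(-2449 - (2 - 1*36)) = 1/(-2449 - (2 - 36)) = 1/(-2449 - 1*(-34)) = 1/(-2449 + 34) = 1/(-2415) = -1/2415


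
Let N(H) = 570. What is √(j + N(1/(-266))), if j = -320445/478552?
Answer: 13*√192874999890/239276 ≈ 23.861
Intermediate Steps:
j = -320445/478552 (j = -320445*1/478552 = -320445/478552 ≈ -0.66961)
√(j + N(1/(-266))) = √(-320445/478552 + 570) = √(272454195/478552) = 13*√192874999890/239276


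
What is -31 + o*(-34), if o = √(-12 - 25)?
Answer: -31 - 34*I*√37 ≈ -31.0 - 206.81*I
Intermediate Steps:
o = I*√37 (o = √(-37) = I*√37 ≈ 6.0828*I)
-31 + o*(-34) = -31 + (I*√37)*(-34) = -31 - 34*I*√37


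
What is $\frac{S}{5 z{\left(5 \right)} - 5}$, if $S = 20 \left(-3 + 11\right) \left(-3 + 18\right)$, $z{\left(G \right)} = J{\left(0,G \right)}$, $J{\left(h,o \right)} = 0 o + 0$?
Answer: $-480$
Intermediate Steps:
$J{\left(h,o \right)} = 0$ ($J{\left(h,o \right)} = 0 + 0 = 0$)
$z{\left(G \right)} = 0$
$S = 2400$ ($S = 20 \cdot 8 \cdot 15 = 20 \cdot 120 = 2400$)
$\frac{S}{5 z{\left(5 \right)} - 5} = \frac{2400}{5 \cdot 0 - 5} = \frac{2400}{0 - 5} = \frac{2400}{-5} = 2400 \left(- \frac{1}{5}\right) = -480$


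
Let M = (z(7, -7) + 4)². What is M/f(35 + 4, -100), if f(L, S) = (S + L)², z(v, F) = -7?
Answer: 9/3721 ≈ 0.0024187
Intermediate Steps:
f(L, S) = (L + S)²
M = 9 (M = (-7 + 4)² = (-3)² = 9)
M/f(35 + 4, -100) = 9/(((35 + 4) - 100)²) = 9/((39 - 100)²) = 9/((-61)²) = 9/3721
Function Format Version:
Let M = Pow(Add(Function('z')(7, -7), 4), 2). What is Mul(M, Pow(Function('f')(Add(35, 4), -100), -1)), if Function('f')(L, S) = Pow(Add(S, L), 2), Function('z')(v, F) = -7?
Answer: Rational(9, 3721) ≈ 0.0024187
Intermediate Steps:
Function('f')(L, S) = Pow(Add(L, S), 2)
M = 9 (M = Pow(Add(-7, 4), 2) = Pow(-3, 2) = 9)
Mul(M, Pow(Function('f')(Add(35, 4), -100), -1)) = Mul(9, Pow(Pow(Add(Add(35, 4), -100), 2), -1)) = Mul(9, Pow(Pow(Add(39, -100), 2), -1)) = Mul(9, Pow(Pow(-61, 2), -1)) = Mul(9, Pow(3721, -1)) = Mul(9, Rational(1, 3721)) = Rational(9, 3721)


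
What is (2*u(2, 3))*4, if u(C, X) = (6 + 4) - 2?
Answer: 64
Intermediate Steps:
u(C, X) = 8 (u(C, X) = 10 - 2 = 8)
(2*u(2, 3))*4 = (2*8)*4 = 16*4 = 64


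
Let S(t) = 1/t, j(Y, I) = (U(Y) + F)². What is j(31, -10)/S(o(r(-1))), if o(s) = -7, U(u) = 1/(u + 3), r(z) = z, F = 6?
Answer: -294175/1156 ≈ -254.48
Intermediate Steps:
U(u) = 1/(3 + u)
j(Y, I) = (6 + 1/(3 + Y))² (j(Y, I) = (1/(3 + Y) + 6)² = (6 + 1/(3 + Y))²)
j(31, -10)/S(o(r(-1))) = ((19 + 6*31)²/(3 + 31)²)/(1/(-7)) = ((19 + 186)²/34²)/(-⅐) = ((1/1156)*205²)*(-7) = ((1/1156)*42025)*(-7) = (42025/1156)*(-7) = -294175/1156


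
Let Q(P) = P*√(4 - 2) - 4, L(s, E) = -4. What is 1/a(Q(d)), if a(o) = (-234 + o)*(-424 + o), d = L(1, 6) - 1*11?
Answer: 51157/5134277198 - 4995*√2/5134277198 ≈ 8.5880e-6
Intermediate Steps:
d = -15 (d = -4 - 1*11 = -4 - 11 = -15)
Q(P) = -4 + P*√2 (Q(P) = P*√2 - 4 = -4 + P*√2)
a(o) = (-424 + o)*(-234 + o)
1/a(Q(d)) = 1/(99216 + (-4 - 15*√2)² - 658*(-4 - 15*√2)) = 1/(99216 + (-4 - 15*√2)² + (2632 + 9870*√2)) = 1/(101848 + (-4 - 15*√2)² + 9870*√2)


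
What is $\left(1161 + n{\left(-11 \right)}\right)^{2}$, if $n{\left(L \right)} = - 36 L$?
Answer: $2424249$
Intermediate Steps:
$\left(1161 + n{\left(-11 \right)}\right)^{2} = \left(1161 - -396\right)^{2} = \left(1161 + 396\right)^{2} = 1557^{2} = 2424249$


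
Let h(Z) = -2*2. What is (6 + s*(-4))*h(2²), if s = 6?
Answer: 72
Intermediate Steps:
h(Z) = -4
(6 + s*(-4))*h(2²) = (6 + 6*(-4))*(-4) = (6 - 24)*(-4) = -18*(-4) = 72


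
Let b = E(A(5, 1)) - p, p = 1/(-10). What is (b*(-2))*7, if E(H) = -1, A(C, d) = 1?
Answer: 63/5 ≈ 12.600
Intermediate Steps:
p = -⅒ ≈ -0.10000
b = -9/10 (b = -1 - 1*(-⅒) = -1 + ⅒ = -9/10 ≈ -0.90000)
(b*(-2))*7 = -9/10*(-2)*7 = (9/5)*7 = 63/5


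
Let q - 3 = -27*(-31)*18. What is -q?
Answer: -15069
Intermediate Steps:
q = 15069 (q = 3 - 27*(-31)*18 = 3 + 837*18 = 3 + 15066 = 15069)
-q = -1*15069 = -15069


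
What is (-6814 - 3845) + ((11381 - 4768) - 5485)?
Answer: -9531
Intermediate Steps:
(-6814 - 3845) + ((11381 - 4768) - 5485) = -10659 + (6613 - 5485) = -10659 + 1128 = -9531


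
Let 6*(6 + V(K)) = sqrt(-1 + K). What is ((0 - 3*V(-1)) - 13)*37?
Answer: 185 - 37*I*sqrt(2)/2 ≈ 185.0 - 26.163*I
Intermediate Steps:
V(K) = -6 + sqrt(-1 + K)/6
((0 - 3*V(-1)) - 13)*37 = ((0 - 3*(-6 + sqrt(-1 - 1)/6)) - 13)*37 = ((0 - 3*(-6 + sqrt(-2)/6)) - 13)*37 = ((0 - 3*(-6 + (I*sqrt(2))/6)) - 13)*37 = ((0 - 3*(-6 + I*sqrt(2)/6)) - 13)*37 = ((0 + (18 - I*sqrt(2)/2)) - 13)*37 = ((18 - I*sqrt(2)/2) - 13)*37 = (5 - I*sqrt(2)/2)*37 = 185 - 37*I*sqrt(2)/2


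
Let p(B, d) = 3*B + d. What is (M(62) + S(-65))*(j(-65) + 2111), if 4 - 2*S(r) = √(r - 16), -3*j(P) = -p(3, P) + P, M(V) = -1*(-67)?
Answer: 145866 - 9513*I ≈ 1.4587e+5 - 9513.0*I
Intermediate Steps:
M(V) = 67
p(B, d) = d + 3*B
j(P) = 3 (j(P) = -(-(P + 3*3) + P)/3 = -(-(P + 9) + P)/3 = -(-(9 + P) + P)/3 = -((-9 - P) + P)/3 = -⅓*(-9) = 3)
S(r) = 2 - √(-16 + r)/2 (S(r) = 2 - √(r - 16)/2 = 2 - √(-16 + r)/2)
(M(62) + S(-65))*(j(-65) + 2111) = (67 + (2 - √(-16 - 65)/2))*(3 + 2111) = (67 + (2 - 9*I/2))*2114 = (69 - 9*I/2)*2114 = 145866 - 9513*I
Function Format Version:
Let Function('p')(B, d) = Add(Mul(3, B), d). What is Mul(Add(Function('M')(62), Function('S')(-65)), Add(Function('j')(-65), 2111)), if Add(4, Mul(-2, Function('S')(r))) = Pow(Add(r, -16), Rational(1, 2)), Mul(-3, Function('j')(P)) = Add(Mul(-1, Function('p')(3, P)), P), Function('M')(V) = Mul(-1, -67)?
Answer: Add(145866, Mul(-9513, I)) ≈ Add(1.4587e+5, Mul(-9513.0, I))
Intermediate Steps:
Function('M')(V) = 67
Function('p')(B, d) = Add(d, Mul(3, B))
Function('j')(P) = 3 (Function('j')(P) = Mul(Rational(-1, 3), Add(Mul(-1, Add(P, Mul(3, 3))), P)) = Mul(Rational(-1, 3), Add(Mul(-1, Add(P, 9)), P)) = Mul(Rational(-1, 3), Add(Mul(-1, Add(9, P)), P)) = Mul(Rational(-1, 3), Add(Add(-9, Mul(-1, P)), P)) = Mul(Rational(-1, 3), -9) = 3)
Function('S')(r) = Add(2, Mul(Rational(-1, 2), Pow(Add(-16, r), Rational(1, 2)))) (Function('S')(r) = Add(2, Mul(Rational(-1, 2), Pow(Add(r, -16), Rational(1, 2)))) = Add(2, Mul(Rational(-1, 2), Pow(Add(-16, r), Rational(1, 2)))))
Mul(Add(Function('M')(62), Function('S')(-65)), Add(Function('j')(-65), 2111)) = Mul(Add(67, Add(2, Mul(Rational(-1, 2), Pow(Add(-16, -65), Rational(1, 2))))), Add(3, 2111)) = Mul(Add(67, Add(2, Mul(Rational(-1, 2), Pow(-81, Rational(1, 2))))), 2114) = Mul(Add(67, Add(2, Mul(Rational(-1, 2), Mul(9, I)))), 2114) = Mul(Add(67, Add(2, Mul(Rational(-9, 2), I))), 2114) = Mul(Add(69, Mul(Rational(-9, 2), I)), 2114) = Add(145866, Mul(-9513, I))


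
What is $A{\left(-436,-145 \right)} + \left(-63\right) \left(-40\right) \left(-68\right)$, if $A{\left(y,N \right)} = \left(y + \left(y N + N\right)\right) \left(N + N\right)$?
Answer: $-18336670$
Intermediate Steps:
$A{\left(y,N \right)} = 2 N \left(N + y + N y\right)$ ($A{\left(y,N \right)} = \left(y + \left(N y + N\right)\right) 2 N = \left(y + \left(N + N y\right)\right) 2 N = \left(N + y + N y\right) 2 N = 2 N \left(N + y + N y\right)$)
$A{\left(-436,-145 \right)} + \left(-63\right) \left(-40\right) \left(-68\right) = 2 \left(-145\right) \left(-145 - 436 - -63220\right) + \left(-63\right) \left(-40\right) \left(-68\right) = 2 \left(-145\right) \left(-145 - 436 + 63220\right) + 2520 \left(-68\right) = 2 \left(-145\right) 62639 - 171360 = -18165310 - 171360 = -18336670$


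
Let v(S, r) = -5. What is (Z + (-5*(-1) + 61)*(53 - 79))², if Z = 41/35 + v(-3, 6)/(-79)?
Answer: 22480172238276/7645225 ≈ 2.9404e+6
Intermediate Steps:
Z = 3414/2765 (Z = 41/35 - 5/(-79) = 41*(1/35) - 5*(-1/79) = 41/35 + 5/79 = 3414/2765 ≈ 1.2347)
(Z + (-5*(-1) + 61)*(53 - 79))² = (3414/2765 + (-5*(-1) + 61)*(53 - 79))² = (3414/2765 + (5 + 61)*(-26))² = (3414/2765 + 66*(-26))² = (3414/2765 - 1716)² = (-4741326/2765)² = 22480172238276/7645225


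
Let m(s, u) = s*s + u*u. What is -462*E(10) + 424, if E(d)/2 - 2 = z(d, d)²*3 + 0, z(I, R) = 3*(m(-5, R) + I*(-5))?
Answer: -140333924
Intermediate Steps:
m(s, u) = s² + u²
z(I, R) = 75 - 15*I + 3*R² (z(I, R) = 3*(((-5)² + R²) + I*(-5)) = 3*((25 + R²) - 5*I) = 3*(25 + R² - 5*I) = 75 - 15*I + 3*R²)
E(d) = 4 + 6*(75 - 15*d + 3*d²)² (E(d) = 4 + 2*((75 - 15*d + 3*d²)²*3 + 0) = 4 + 2*(3*(75 - 15*d + 3*d²)² + 0) = 4 + 2*(3*(75 - 15*d + 3*d²)²) = 4 + 6*(75 - 15*d + 3*d²)²)
-462*E(10) + 424 = -462*(4 + 54*(-25 - 1*10² + 5*10)²) + 424 = -462*(4 + 54*(-25 - 1*100 + 50)²) + 424 = -462*(4 + 54*(-25 - 100 + 50)²) + 424 = -462*(4 + 54*(-75)²) + 424 = -462*(4 + 54*5625) + 424 = -462*(4 + 303750) + 424 = -462*303754 + 424 = -140334348 + 424 = -140333924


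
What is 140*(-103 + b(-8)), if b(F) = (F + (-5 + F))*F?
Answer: 9100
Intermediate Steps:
b(F) = F*(-5 + 2*F) (b(F) = (-5 + 2*F)*F = F*(-5 + 2*F))
140*(-103 + b(-8)) = 140*(-103 - 8*(-5 + 2*(-8))) = 140*(-103 - 8*(-5 - 16)) = 140*(-103 - 8*(-21)) = 140*(-103 + 168) = 140*65 = 9100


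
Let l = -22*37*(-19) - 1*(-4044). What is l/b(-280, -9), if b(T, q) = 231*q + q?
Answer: -9755/1044 ≈ -9.3439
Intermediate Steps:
b(T, q) = 232*q
l = 19510 (l = -814*(-19) + 4044 = 15466 + 4044 = 19510)
l/b(-280, -9) = 19510/((232*(-9))) = 19510/(-2088) = 19510*(-1/2088) = -9755/1044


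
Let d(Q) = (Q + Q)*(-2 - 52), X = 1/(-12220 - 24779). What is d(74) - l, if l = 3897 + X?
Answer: -439881110/36999 ≈ -11889.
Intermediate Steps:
X = -1/36999 (X = 1/(-36999) = -1/36999 ≈ -2.7028e-5)
d(Q) = -108*Q (d(Q) = (2*Q)*(-54) = -108*Q)
l = 144185102/36999 (l = 3897 - 1/36999 = 144185102/36999 ≈ 3897.0)
d(74) - l = -108*74 - 1*144185102/36999 = -7992 - 144185102/36999 = -439881110/36999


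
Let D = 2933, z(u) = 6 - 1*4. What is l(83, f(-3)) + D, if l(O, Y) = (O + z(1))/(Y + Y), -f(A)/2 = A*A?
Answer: 105503/36 ≈ 2930.6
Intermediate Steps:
z(u) = 2 (z(u) = 6 - 4 = 2)
f(A) = -2*A² (f(A) = -2*A*A = -2*A²)
l(O, Y) = (2 + O)/(2*Y) (l(O, Y) = (O + 2)/(Y + Y) = (2 + O)/((2*Y)) = (2 + O)*(1/(2*Y)) = (2 + O)/(2*Y))
l(83, f(-3)) + D = (2 + 83)/(2*((-2*(-3)²))) + 2933 = (½)*85/(-2*9) + 2933 = (½)*85/(-18) + 2933 = (½)*(-1/18)*85 + 2933 = -85/36 + 2933 = 105503/36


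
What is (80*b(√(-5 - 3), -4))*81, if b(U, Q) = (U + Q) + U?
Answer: -25920 + 25920*I*√2 ≈ -25920.0 + 36656.0*I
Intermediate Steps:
b(U, Q) = Q + 2*U (b(U, Q) = (Q + U) + U = Q + 2*U)
(80*b(√(-5 - 3), -4))*81 = (80*(-4 + 2*√(-5 - 3)))*81 = (80*(-4 + 2*√(-8)))*81 = (80*(-4 + 2*(2*I*√2)))*81 = (80*(-4 + 4*I*√2))*81 = (-320 + 320*I*√2)*81 = -25920 + 25920*I*√2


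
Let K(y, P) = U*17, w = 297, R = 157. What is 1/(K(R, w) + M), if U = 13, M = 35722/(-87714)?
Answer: 43857/9674536 ≈ 0.0045332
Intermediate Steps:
M = -17861/43857 (M = 35722*(-1/87714) = -17861/43857 ≈ -0.40726)
K(y, P) = 221 (K(y, P) = 13*17 = 221)
1/(K(R, w) + M) = 1/(221 - 17861/43857) = 1/(9674536/43857) = 43857/9674536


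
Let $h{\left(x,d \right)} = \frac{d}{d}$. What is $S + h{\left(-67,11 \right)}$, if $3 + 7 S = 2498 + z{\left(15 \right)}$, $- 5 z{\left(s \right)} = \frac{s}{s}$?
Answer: $\frac{1787}{5} \approx 357.4$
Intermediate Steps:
$z{\left(s \right)} = - \frac{1}{5}$ ($z{\left(s \right)} = - \frac{s \frac{1}{s}}{5} = \left(- \frac{1}{5}\right) 1 = - \frac{1}{5}$)
$S = \frac{1782}{5}$ ($S = - \frac{3}{7} + \frac{2498 - \frac{1}{5}}{7} = - \frac{3}{7} + \frac{1}{7} \cdot \frac{12489}{5} = - \frac{3}{7} + \frac{12489}{35} = \frac{1782}{5} \approx 356.4$)
$h{\left(x,d \right)} = 1$
$S + h{\left(-67,11 \right)} = \frac{1782}{5} + 1 = \frac{1787}{5}$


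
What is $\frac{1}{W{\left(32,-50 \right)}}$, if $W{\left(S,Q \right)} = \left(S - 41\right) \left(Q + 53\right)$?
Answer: $- \frac{1}{27} \approx -0.037037$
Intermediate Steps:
$W{\left(S,Q \right)} = \left(-41 + S\right) \left(53 + Q\right)$
$\frac{1}{W{\left(32,-50 \right)}} = \frac{1}{-2173 - -2050 + 53 \cdot 32 - 1600} = \frac{1}{-2173 + 2050 + 1696 - 1600} = \frac{1}{-27} = - \frac{1}{27}$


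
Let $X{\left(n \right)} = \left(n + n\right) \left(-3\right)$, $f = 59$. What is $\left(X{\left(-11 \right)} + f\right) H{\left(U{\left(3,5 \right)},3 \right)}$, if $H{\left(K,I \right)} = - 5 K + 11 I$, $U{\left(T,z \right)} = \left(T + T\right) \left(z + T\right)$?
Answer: $-25875$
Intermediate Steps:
$U{\left(T,z \right)} = 2 T \left(T + z\right)$
$X{\left(n \right)} = - 6 n$ ($X{\left(n \right)} = 2 n \left(-3\right) = - 6 n$)
$\left(X{\left(-11 \right)} + f\right) H{\left(U{\left(3,5 \right)},3 \right)} = \left(\left(-6\right) \left(-11\right) + 59\right) \left(- 5 \cdot 2 \cdot 3 \left(3 + 5\right) + 11 \cdot 3\right) = \left(66 + 59\right) \left(- 5 \cdot 2 \cdot 3 \cdot 8 + 33\right) = 125 \left(\left(-5\right) 48 + 33\right) = 125 \left(-240 + 33\right) = 125 \left(-207\right) = -25875$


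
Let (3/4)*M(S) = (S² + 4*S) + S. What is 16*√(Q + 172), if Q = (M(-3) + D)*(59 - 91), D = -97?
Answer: 32*√883 ≈ 950.89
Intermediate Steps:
M(S) = 4*S²/3 + 20*S/3 (M(S) = 4*((S² + 4*S) + S)/3 = 4*(S² + 5*S)/3 = 4*S²/3 + 20*S/3)
Q = 3360 (Q = ((4/3)*(-3)*(5 - 3) - 97)*(59 - 91) = ((4/3)*(-3)*2 - 97)*(-32) = (-8 - 97)*(-32) = -105*(-32) = 3360)
16*√(Q + 172) = 16*√(3360 + 172) = 16*√3532 = 16*(2*√883) = 32*√883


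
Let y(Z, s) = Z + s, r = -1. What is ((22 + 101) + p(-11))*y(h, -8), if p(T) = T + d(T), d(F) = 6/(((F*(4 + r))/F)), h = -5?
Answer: -1482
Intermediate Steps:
d(F) = 2 (d(F) = 6/(((F*(4 - 1))/F)) = 6/(((F*3)/F)) = 6/(((3*F)/F)) = 6/3 = 6*(⅓) = 2)
p(T) = 2 + T (p(T) = T + 2 = 2 + T)
((22 + 101) + p(-11))*y(h, -8) = ((22 + 101) + (2 - 11))*(-5 - 8) = (123 - 9)*(-13) = 114*(-13) = -1482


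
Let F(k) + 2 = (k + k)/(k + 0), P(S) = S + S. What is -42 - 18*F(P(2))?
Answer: -42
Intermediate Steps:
P(S) = 2*S
F(k) = 0 (F(k) = -2 + (k + k)/(k + 0) = -2 + (2*k)/k = -2 + 2 = 0)
-42 - 18*F(P(2)) = -42 - 18*0 = -42 + 0 = -42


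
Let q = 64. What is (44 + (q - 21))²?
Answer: 7569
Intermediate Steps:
(44 + (q - 21))² = (44 + (64 - 21))² = (44 + 43)² = 87² = 7569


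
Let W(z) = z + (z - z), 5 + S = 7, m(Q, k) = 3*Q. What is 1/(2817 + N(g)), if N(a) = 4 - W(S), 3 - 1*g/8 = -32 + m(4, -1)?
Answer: 1/2819 ≈ 0.00035474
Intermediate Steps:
S = 2 (S = -5 + 7 = 2)
g = 184 (g = 24 - 8*(-32 + 3*4) = 24 - 8*(-32 + 12) = 24 - 8*(-20) = 24 + 160 = 184)
W(z) = z (W(z) = z + 0 = z)
N(a) = 2 (N(a) = 4 - 1*2 = 4 - 2 = 2)
1/(2817 + N(g)) = 1/(2817 + 2) = 1/2819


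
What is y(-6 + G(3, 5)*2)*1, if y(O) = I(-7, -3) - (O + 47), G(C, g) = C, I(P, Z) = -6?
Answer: -53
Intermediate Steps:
y(O) = -53 - O (y(O) = -6 - (O + 47) = -6 - (47 + O) = -6 + (-47 - O) = -53 - O)
y(-6 + G(3, 5)*2)*1 = (-53 - (-6 + 3*2))*1 = (-53 - (-6 + 6))*1 = (-53 - 1*0)*1 = (-53 + 0)*1 = -53*1 = -53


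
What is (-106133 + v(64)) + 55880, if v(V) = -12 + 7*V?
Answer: -49817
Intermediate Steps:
(-106133 + v(64)) + 55880 = (-106133 + (-12 + 7*64)) + 55880 = (-106133 + (-12 + 448)) + 55880 = (-106133 + 436) + 55880 = -105697 + 55880 = -49817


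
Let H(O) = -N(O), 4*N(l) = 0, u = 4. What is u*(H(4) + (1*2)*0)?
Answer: 0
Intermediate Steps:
N(l) = 0 (N(l) = (¼)*0 = 0)
H(O) = 0 (H(O) = -1*0 = 0)
u*(H(4) + (1*2)*0) = 4*(0 + (1*2)*0) = 4*(0 + 2*0) = 4*(0 + 0) = 4*0 = 0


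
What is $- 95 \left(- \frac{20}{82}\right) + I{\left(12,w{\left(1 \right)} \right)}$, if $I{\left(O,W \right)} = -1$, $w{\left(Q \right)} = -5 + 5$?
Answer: $\frac{909}{41} \approx 22.171$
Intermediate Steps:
$w{\left(Q \right)} = 0$
$- 95 \left(- \frac{20}{82}\right) + I{\left(12,w{\left(1 \right)} \right)} = - 95 \left(- \frac{20}{82}\right) - 1 = - 95 \left(\left(-20\right) \frac{1}{82}\right) - 1 = \left(-95\right) \left(- \frac{10}{41}\right) - 1 = \frac{950}{41} - 1 = \frac{909}{41}$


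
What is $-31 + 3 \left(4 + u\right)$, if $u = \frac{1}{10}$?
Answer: $- \frac{187}{10} \approx -18.7$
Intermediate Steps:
$u = \frac{1}{10} \approx 0.1$
$-31 + 3 \left(4 + u\right) = -31 + 3 \left(4 + \frac{1}{10}\right) = -31 + 3 \cdot \frac{41}{10} = -31 + \frac{123}{10} = - \frac{187}{10}$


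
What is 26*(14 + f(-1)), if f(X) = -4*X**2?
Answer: 260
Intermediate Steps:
26*(14 + f(-1)) = 26*(14 - 4*(-1)**2) = 26*(14 - 4*1) = 26*(14 - 4) = 26*10 = 260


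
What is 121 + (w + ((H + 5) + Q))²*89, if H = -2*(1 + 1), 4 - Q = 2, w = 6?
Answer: 7330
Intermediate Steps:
Q = 2 (Q = 4 - 1*2 = 4 - 2 = 2)
H = -4 (H = -2*2 = -4)
121 + (w + ((H + 5) + Q))²*89 = 121 + (6 + ((-4 + 5) + 2))²*89 = 121 + (6 + (1 + 2))²*89 = 121 + (6 + 3)²*89 = 121 + 9²*89 = 121 + 81*89 = 121 + 7209 = 7330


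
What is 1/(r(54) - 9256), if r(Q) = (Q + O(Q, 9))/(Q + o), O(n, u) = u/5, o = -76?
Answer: -110/1018439 ≈ -0.00010801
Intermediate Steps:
O(n, u) = u/5 (O(n, u) = u*(⅕) = u/5)
r(Q) = (9/5 + Q)/(-76 + Q) (r(Q) = (Q + (⅕)*9)/(Q - 76) = (Q + 9/5)/(-76 + Q) = (9/5 + Q)/(-76 + Q))
1/(r(54) - 9256) = 1/((9/5 + 54)/(-76 + 54) - 9256) = 1/((279/5)/(-22) - 9256) = 1/(-1/22*279/5 - 9256) = 1/(-279/110 - 9256) = 1/(-1018439/110) = -110/1018439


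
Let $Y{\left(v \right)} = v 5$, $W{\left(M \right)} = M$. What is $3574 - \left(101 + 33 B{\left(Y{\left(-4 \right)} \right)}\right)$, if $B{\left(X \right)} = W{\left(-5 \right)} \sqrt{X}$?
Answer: $3473 + 330 i \sqrt{5} \approx 3473.0 + 737.9 i$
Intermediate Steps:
$Y{\left(v \right)} = 5 v$
$B{\left(X \right)} = - 5 \sqrt{X}$
$3574 - \left(101 + 33 B{\left(Y{\left(-4 \right)} \right)}\right) = 3574 - \left(101 + 33 \left(- 5 \sqrt{5 \left(-4\right)}\right)\right) = 3574 - \left(101 + 33 \left(- 5 \sqrt{-20}\right)\right) = 3574 - \left(101 + 33 \left(- 5 \cdot 2 i \sqrt{5}\right)\right) = 3574 - \left(101 + 33 \left(- 10 i \sqrt{5}\right)\right) = 3574 - \left(101 - 330 i \sqrt{5}\right) = 3473 + 330 i \sqrt{5}$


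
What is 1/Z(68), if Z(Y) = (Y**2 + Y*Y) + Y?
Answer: 1/9316 ≈ 0.00010734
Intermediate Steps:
Z(Y) = Y + 2*Y**2 (Z(Y) = (Y**2 + Y**2) + Y = 2*Y**2 + Y = Y + 2*Y**2)
1/Z(68) = 1/(68*(1 + 2*68)) = 1/(68*(1 + 136)) = 1/(68*137) = 1/9316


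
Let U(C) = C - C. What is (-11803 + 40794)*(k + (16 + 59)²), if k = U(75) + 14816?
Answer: 592605031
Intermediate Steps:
U(C) = 0
k = 14816 (k = 0 + 14816 = 14816)
(-11803 + 40794)*(k + (16 + 59)²) = (-11803 + 40794)*(14816 + (16 + 59)²) = 28991*(14816 + 75²) = 28991*(14816 + 5625) = 28991*20441 = 592605031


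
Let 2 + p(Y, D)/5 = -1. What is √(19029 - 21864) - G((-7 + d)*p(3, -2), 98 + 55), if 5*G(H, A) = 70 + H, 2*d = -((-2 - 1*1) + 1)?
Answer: -32 + 9*I*√35 ≈ -32.0 + 53.245*I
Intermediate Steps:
p(Y, D) = -15 (p(Y, D) = -10 + 5*(-1) = -10 - 5 = -15)
d = 1 (d = (-((-2 - 1*1) + 1))/2 = (-((-2 - 1) + 1))/2 = (-(-3 + 1))/2 = (-1*(-2))/2 = (½)*2 = 1)
G(H, A) = 14 + H/5 (G(H, A) = (70 + H)/5 = 14 + H/5)
√(19029 - 21864) - G((-7 + d)*p(3, -2), 98 + 55) = √(19029 - 21864) - (14 + ((-7 + 1)*(-15))/5) = √(-2835) - (14 + (-6*(-15))/5) = 9*I*√35 - (14 + (⅕)*90) = 9*I*√35 - (14 + 18) = 9*I*√35 - 1*32 = 9*I*√35 - 32 = -32 + 9*I*√35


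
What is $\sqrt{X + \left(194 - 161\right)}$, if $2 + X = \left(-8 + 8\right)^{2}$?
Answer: $\sqrt{31} \approx 5.5678$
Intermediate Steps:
$X = -2$ ($X = -2 + \left(-8 + 8\right)^{2} = -2 + 0^{2} = -2 + 0 = -2$)
$\sqrt{X + \left(194 - 161\right)} = \sqrt{-2 + \left(194 - 161\right)} = \sqrt{-2 + 33} = \sqrt{31}$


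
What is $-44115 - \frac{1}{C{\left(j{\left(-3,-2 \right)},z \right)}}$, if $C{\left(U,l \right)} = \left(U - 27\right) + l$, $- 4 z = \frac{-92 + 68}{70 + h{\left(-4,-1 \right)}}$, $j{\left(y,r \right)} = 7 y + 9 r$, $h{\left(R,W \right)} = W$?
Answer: $- \frac{66878317}{1516} \approx -44115.0$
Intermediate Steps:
$z = \frac{2}{23}$ ($z = - \frac{\left(-92 + 68\right) \frac{1}{70 - 1}}{4} = - \frac{\left(-24\right) \frac{1}{69}}{4} = \left(- \frac{1}{4}\right) \left(- \frac{8}{23}\right) = \frac{2}{23} \approx 0.086957$)
$C{\left(U,l \right)} = -27 + U + l$ ($C{\left(U,l \right)} = \left(-27 + U\right) + l = -27 + U + l$)
$-44115 - \frac{1}{C{\left(j{\left(-3,-2 \right)},z \right)}} = -44115 - \frac{1}{-27 + \left(7 \left(-3\right) + 9 \left(-2\right)\right) + \frac{2}{23}} = -44115 - \frac{1}{-27 - 39 + \frac{2}{23}} = -44115 - \frac{1}{- \frac{1516}{23}} = -44115 - - \frac{23}{1516} = -44115 + \frac{23}{1516} = - \frac{66878317}{1516}$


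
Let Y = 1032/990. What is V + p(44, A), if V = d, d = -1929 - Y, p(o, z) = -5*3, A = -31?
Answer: -320932/165 ≈ -1945.0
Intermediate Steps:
Y = 172/165 (Y = 1032*(1/990) = 172/165 ≈ 1.0424)
p(o, z) = -15
d = -318457/165 (d = -1929 - 1*172/165 = -1929 - 172/165 = -318457/165 ≈ -1930.0)
V = -318457/165 ≈ -1930.0
V + p(44, A) = -318457/165 - 15 = -320932/165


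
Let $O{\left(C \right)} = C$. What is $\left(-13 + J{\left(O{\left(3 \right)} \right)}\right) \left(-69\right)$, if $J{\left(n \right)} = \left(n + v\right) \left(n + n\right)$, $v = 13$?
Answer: $-5727$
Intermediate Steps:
$J{\left(n \right)} = 2 n \left(13 + n\right)$ ($J{\left(n \right)} = \left(n + 13\right) \left(n + n\right) = \left(13 + n\right) 2 n = 2 n \left(13 + n\right)$)
$\left(-13 + J{\left(O{\left(3 \right)} \right)}\right) \left(-69\right) = \left(-13 + 2 \cdot 3 \left(13 + 3\right)\right) \left(-69\right) = \left(-13 + 2 \cdot 3 \cdot 16\right) \left(-69\right) = \left(-13 + 96\right) \left(-69\right) = 83 \left(-69\right) = -5727$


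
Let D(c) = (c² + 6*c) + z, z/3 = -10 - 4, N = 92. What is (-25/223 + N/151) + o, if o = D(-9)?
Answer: -488354/33673 ≈ -14.503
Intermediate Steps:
z = -42 (z = 3*(-10 - 4) = 3*(-14) = -42)
D(c) = -42 + c² + 6*c (D(c) = (c² + 6*c) - 42 = -42 + c² + 6*c)
o = -15 (o = -42 + (-9)² + 6*(-9) = -42 + 81 - 54 = -15)
(-25/223 + N/151) + o = (-25/223 + 92/151) - 15 = 16741/33673 - 15 = -488354/33673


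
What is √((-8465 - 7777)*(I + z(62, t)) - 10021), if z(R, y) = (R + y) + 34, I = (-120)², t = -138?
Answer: I*√233212657 ≈ 15271.0*I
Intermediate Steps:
I = 14400
z(R, y) = 34 + R + y
√((-8465 - 7777)*(I + z(62, t)) - 10021) = √((-8465 - 7777)*(14400 + (34 + 62 - 138)) - 10021) = √(-16242*(14400 - 42) - 10021) = √(-16242*14358 - 10021) = √(-233202636 - 10021) = √(-233212657) = I*√233212657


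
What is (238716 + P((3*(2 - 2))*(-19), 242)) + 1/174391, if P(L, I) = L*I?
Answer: 41629921957/174391 ≈ 2.3872e+5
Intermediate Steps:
P(L, I) = I*L
(238716 + P((3*(2 - 2))*(-19), 242)) + 1/174391 = (238716 + 242*((3*(2 - 2))*(-19))) + 1/174391 = (238716 + 242*((3*0)*(-19))) + 1/174391 = (238716 + 242*(0*(-19))) + 1/174391 = (238716 + 242*0) + 1/174391 = (238716 + 0) + 1/174391 = 238716 + 1/174391 = 41629921957/174391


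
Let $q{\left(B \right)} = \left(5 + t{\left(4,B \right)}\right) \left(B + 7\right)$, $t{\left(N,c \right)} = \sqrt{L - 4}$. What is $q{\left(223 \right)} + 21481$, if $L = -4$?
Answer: $22631 + 460 i \sqrt{2} \approx 22631.0 + 650.54 i$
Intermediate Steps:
$t{\left(N,c \right)} = 2 i \sqrt{2}$ ($t{\left(N,c \right)} = \sqrt{-4 - 4} = \sqrt{-8} = 2 i \sqrt{2}$)
$q{\left(B \right)} = \left(5 + 2 i \sqrt{2}\right) \left(7 + B\right)$ ($q{\left(B \right)} = \left(5 + 2 i \sqrt{2}\right) \left(B + 7\right) = \left(5 + 2 i \sqrt{2}\right) \left(7 + B\right)$)
$q{\left(223 \right)} + 21481 = \left(35 + 5 \cdot 223 + 14 i \sqrt{2} + 2 i 223 \sqrt{2}\right) + 21481 = \left(35 + 1115 + 14 i \sqrt{2} + 446 i \sqrt{2}\right) + 21481 = \left(1150 + 460 i \sqrt{2}\right) + 21481 = 22631 + 460 i \sqrt{2}$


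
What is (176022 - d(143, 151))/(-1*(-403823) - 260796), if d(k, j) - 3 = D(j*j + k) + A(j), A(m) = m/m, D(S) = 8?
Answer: 176010/143027 ≈ 1.2306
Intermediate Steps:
A(m) = 1
d(k, j) = 12 (d(k, j) = 3 + (8 + 1) = 3 + 9 = 12)
(176022 - d(143, 151))/(-1*(-403823) - 260796) = (176022 - 1*12)/(-1*(-403823) - 260796) = (176022 - 12)/(403823 - 260796) = 176010/143027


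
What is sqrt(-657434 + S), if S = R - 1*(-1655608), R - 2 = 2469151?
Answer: sqrt(3467327) ≈ 1862.1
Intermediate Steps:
R = 2469153 (R = 2 + 2469151 = 2469153)
S = 4124761 (S = 2469153 - 1*(-1655608) = 2469153 + 1655608 = 4124761)
sqrt(-657434 + S) = sqrt(-657434 + 4124761) = sqrt(3467327)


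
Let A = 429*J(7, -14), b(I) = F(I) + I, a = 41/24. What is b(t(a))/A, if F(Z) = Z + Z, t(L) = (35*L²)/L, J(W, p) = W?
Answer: 205/3432 ≈ 0.059732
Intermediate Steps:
a = 41/24 (a = 41*(1/24) = 41/24 ≈ 1.7083)
t(L) = 35*L
F(Z) = 2*Z
b(I) = 3*I (b(I) = 2*I + I = 3*I)
A = 3003 (A = 429*7 = 3003)
b(t(a))/A = (3*(35*(41/24)))/3003 = (3*(1435/24))*(1/3003) = (1435/8)*(1/3003) = 205/3432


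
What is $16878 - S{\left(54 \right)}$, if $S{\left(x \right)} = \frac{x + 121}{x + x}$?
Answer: $\frac{1822649}{108} \approx 16876.0$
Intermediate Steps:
$S{\left(x \right)} = \frac{121 + x}{2 x}$
$16878 - S{\left(54 \right)} = 16878 - \frac{121 + 54}{2 \cdot 54} = 16878 - \frac{1}{2} \cdot \frac{1}{54} \cdot 175 = 16878 - \frac{175}{108} = \frac{1822649}{108}$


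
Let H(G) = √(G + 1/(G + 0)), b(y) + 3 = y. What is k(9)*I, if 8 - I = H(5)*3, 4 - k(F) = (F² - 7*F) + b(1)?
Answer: -96 + 36*√130/5 ≈ -13.907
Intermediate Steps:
b(y) = -3 + y
H(G) = √(G + 1/G)
k(F) = 6 - F² + 7*F (k(F) = 4 - ((F² - 7*F) + (-3 + 1)) = 4 - ((F² - 7*F) - 2) = 4 - (-2 + F² - 7*F) = 4 + (2 - F² + 7*F) = 6 - F² + 7*F)
I = 8 - 3*√130/5 (I = 8 - √(5 + 1/5)*3 = 8 - √(5 + ⅕)*3 = 8 - √(26/5)*3 = 8 - √130/5*3 = 8 - 3*√130/5 ≈ 1.1589)
k(9)*I = (6 - 1*9² + 7*9)*(8 - 3*√130/5) = (6 - 1*81 + 63)*(8 - 3*√130/5) = (6 - 81 + 63)*(8 - 3*√130/5) = -12*(8 - 3*√130/5) = -96 + 36*√130/5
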